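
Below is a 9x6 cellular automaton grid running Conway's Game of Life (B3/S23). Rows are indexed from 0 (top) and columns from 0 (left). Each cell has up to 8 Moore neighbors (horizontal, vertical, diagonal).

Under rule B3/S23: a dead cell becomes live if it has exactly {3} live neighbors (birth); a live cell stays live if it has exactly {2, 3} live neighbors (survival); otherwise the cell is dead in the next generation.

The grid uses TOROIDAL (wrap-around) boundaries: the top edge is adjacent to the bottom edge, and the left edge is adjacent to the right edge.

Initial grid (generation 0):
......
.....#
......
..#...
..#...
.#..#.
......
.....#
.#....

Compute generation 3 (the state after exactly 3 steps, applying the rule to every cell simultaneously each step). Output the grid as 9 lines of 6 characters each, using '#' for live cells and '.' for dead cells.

Answer: ......
......
......
......
.###..
......
......
......
......

Derivation:
Simulating step by step:
Generation 0 (given above): 7 live cells
Generation 1: 3 live cells
......
......
......
......
.###..
......
......
......
......
Generation 2: 3 live cells
......
......
......
..#...
..#...
..#...
......
......
......
Generation 3: 3 live cells
(generation 3 grid is the final answer)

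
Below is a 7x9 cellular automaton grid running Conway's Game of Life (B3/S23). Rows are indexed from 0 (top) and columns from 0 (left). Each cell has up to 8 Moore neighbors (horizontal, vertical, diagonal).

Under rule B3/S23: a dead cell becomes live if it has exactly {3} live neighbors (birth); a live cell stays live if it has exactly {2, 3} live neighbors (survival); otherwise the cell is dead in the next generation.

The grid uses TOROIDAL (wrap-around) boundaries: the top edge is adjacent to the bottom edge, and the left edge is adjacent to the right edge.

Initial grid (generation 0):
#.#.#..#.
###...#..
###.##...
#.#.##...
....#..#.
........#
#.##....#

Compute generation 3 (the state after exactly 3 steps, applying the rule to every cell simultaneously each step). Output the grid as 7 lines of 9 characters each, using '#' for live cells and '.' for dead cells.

Simulating step by step:
Generation 0 (given above): 24 live cells
Generation 1: 22 live cells
.......#.
....#.#..
....#.#.#
#.#...#.#
...###..#
#..#...##
#.##...#.
Generation 2: 28 live cells
...#..###
......#..
#..#..#.#
#.....#.#
.######..
##....##.
####..##.
Generation 3: 19 live cells
(generation 3 grid is the final answer)

Answer: ##.#.#..#
#....##..
#....##.#
......#.#
..###....
.........
...#.#...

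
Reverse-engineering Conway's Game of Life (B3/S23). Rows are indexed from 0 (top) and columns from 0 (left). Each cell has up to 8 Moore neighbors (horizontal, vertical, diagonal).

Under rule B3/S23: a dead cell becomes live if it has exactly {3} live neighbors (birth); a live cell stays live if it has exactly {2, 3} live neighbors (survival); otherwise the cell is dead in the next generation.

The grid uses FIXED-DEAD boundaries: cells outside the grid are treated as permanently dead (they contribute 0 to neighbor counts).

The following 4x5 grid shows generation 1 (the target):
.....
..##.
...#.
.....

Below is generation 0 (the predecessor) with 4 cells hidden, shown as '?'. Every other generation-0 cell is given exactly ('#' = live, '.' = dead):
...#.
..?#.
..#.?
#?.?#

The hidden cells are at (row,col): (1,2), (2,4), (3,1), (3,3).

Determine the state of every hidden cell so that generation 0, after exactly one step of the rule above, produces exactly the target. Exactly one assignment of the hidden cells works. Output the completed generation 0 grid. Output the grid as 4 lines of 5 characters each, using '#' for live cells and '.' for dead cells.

Hidden generation-0 cells (in order): (1,2), (2,4), (3,1), (3,3).
A hidden cell only influences target cells in its own 3x3 neighborhood. Try each of the 2^4 = 16 assignments, step the completed generation 0 forward once under B3/S23, and compare with the target:
  (1,2)=. (2,4)=. (3,1)=. (3,3)=. -> step reproduces the target at every cell -> ACCEPT
  (1,2)=. (2,4)=. (3,1)=. (3,3)=# -> step gives (2,2)='#' but target has '.' -> reject
  (1,2)=. (2,4)=. (3,1)=# (3,3)=. -> step gives (2,1)='#' but target has '.' -> reject
  (1,2)=. (2,4)=. (3,1)=# (3,3)=# -> step gives (2,1)='#' but target has '.' -> reject
  (1,2)=. (2,4)=# (3,1)=. (3,3)=. -> step gives (1,4)='#' but target has '.' -> reject
  (1,2)=. (2,4)=# (3,1)=. (3,3)=# -> step gives (1,4)='#' but target has '.' -> reject
  (1,2)=. (2,4)=# (3,1)=# (3,3)=. -> step gives (1,4)='#' but target has '.' -> reject
  (1,2)=. (2,4)=# (3,1)=# (3,3)=# -> step gives (1,4)='#' but target has '.' -> reject
  (1,2)=# (2,4)=. (3,1)=. (3,3)=. -> step gives (0,2)='#' but target has '.' -> reject
  (1,2)=# (2,4)=. (3,1)=. (3,3)=# -> step gives (0,2)='#' but target has '.' -> reject
  (1,2)=# (2,4)=. (3,1)=# (3,3)=. -> step gives (0,2)='#' but target has '.' -> reject
  (1,2)=# (2,4)=. (3,1)=# (3,3)=# -> step gives (0,2)='#' but target has '.' -> reject
  (1,2)=# (2,4)=# (3,1)=. (3,3)=. -> step gives (0,2)='#' but target has '.' -> reject
  (1,2)=# (2,4)=# (3,1)=. (3,3)=# -> step gives (0,2)='#' but target has '.' -> reject
  (1,2)=# (2,4)=# (3,1)=# (3,3)=. -> step gives (0,2)='#' but target has '.' -> reject
  (1,2)=# (2,4)=# (3,1)=# (3,3)=# -> step gives (0,2)='#' but target has '.' -> reject
Unique solution: (1,2)=dead, (2,4)=dead, (3,1)=dead, (3,3)=dead.
Check: live-neighbor counts of every cell in the completed generation 0:
00212
01322
12132
02120
Applying B3/S23 to generation 0 with these counts gives:
.....
..##.
...#.
.....
which matches the target exactly.

Answer: ...#.
...#.
..#..
#...#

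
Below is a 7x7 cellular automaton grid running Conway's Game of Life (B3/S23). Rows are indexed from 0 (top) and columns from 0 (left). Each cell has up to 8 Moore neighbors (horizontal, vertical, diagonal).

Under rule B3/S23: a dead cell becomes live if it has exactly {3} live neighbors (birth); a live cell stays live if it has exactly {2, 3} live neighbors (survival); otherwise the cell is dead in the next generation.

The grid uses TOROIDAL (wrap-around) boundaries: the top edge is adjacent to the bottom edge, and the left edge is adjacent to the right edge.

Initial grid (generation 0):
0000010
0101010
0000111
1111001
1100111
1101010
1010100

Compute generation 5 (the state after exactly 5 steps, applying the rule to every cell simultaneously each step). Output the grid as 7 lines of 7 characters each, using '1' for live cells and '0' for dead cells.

Simulating step by step:
Generation 0 (given above): 24 live cells
Generation 1: 13 live cells
0111011
0000000
0000000
0011000
0000000
0001000
1011110
Generation 2: 11 live cells
1100011
0010000
0000000
0000000
0011000
0011000
1000010
Generation 3: 16 live cells
1100010
1100001
0000000
0000000
0011000
0111100
1010110
Generation 4: 11 live cells
0010110
0100001
1000000
0000000
0100100
0000010
1000010
Generation 5: 13 live cells
(generation 5 grid is the final answer)

Answer: 1100110
1100011
1000000
0000000
0000000
0000111
0000010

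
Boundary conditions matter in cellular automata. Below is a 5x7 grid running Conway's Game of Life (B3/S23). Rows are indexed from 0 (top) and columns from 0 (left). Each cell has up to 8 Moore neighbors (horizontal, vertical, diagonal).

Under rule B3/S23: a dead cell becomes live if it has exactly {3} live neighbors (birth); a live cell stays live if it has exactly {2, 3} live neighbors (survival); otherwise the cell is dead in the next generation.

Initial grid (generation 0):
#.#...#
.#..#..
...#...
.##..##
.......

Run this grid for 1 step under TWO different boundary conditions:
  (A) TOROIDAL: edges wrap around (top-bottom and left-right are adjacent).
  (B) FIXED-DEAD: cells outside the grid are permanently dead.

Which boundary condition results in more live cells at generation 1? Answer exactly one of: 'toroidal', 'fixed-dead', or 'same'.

Answer: toroidal

Derivation:
Under TOROIDAL boundary, generation 1:
##.....
####...
##.###.
..#....
..#..#.
Population = 14

Under FIXED-DEAD boundary, generation 1:
.#.....
.###...
.#.###.
..#....
.......
Population = 9

Comparison: toroidal=14, fixed-dead=9 -> toroidal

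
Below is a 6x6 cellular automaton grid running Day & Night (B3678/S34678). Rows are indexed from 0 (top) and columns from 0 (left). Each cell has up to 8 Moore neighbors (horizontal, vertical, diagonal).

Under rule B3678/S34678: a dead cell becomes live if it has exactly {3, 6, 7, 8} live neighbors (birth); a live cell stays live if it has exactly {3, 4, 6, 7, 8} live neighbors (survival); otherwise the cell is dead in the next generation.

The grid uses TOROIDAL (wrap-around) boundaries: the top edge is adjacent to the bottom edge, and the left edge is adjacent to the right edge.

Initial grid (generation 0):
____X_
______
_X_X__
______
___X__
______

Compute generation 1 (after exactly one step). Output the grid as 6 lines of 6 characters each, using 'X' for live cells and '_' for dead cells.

Simulating step by step:
Generation 0 (given above): 4 live cells
Generation 1: 1 live cells
(generation 1 grid is the final answer)

Answer: ______
______
______
__X___
______
______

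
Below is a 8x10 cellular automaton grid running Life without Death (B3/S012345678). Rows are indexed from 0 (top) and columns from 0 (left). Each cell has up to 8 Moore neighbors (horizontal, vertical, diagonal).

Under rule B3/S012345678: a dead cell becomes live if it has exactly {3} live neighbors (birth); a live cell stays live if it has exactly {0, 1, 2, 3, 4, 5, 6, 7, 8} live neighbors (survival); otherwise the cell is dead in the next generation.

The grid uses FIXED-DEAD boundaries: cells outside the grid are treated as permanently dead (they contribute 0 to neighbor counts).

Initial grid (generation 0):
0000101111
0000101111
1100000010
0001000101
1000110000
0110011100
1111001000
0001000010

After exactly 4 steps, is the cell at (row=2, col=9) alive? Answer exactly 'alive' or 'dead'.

Answer: dead

Derivation:
Simulating step by step:
Generation 0 (given above): 31 live cells
Generation 1: 44 live cells
0000101111
0000101111
1100001010
1101100111
1111110110
0110011100
1111111000
0101000010
Generation 2: 51 live cells
0000101111
0000101111
1111101010
1101100111
1111110111
0110011110
1111111000
1101010010
Generation 3: 56 live cells
0000101111
0110101111
1111101010
1101100111
1111110111
0110011111
1111111010
1101011010
Generation 4: 58 live cells
0001101111
1110101111
1111101010
1101100111
1111110111
0110011111
1111111010
1101011010

Cell (2,9) at generation 4: 0 -> dead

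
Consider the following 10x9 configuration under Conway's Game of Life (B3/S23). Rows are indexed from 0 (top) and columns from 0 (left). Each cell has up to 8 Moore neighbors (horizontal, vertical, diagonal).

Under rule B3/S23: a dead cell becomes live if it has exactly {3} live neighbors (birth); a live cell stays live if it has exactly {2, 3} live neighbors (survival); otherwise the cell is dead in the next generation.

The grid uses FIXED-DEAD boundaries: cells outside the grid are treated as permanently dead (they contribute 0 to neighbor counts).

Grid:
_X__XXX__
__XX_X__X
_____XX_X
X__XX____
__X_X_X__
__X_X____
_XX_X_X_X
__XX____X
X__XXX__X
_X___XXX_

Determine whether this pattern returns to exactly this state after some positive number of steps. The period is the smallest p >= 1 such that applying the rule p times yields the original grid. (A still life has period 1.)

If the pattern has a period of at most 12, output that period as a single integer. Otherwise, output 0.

Simulating and comparing each generation to the original:
Gen 0 (original, given above): 36 live cells
Gen 1: 33 live cells, differs from original
Gen 2: 37 live cells, differs from original
Gen 3: 28 live cells, differs from original
Gen 4: 21 live cells, differs from original
Gen 5: 16 live cells, differs from original
Gen 6: 14 live cells, differs from original
Gen 7: 14 live cells, differs from original
Gen 8: 14 live cells, differs from original
Gen 9: 19 live cells, differs from original
Gen 10: 16 live cells, differs from original
Gen 11: 14 live cells, differs from original
Gen 12: 16 live cells, differs from original
No period found within 12 steps.

Answer: 0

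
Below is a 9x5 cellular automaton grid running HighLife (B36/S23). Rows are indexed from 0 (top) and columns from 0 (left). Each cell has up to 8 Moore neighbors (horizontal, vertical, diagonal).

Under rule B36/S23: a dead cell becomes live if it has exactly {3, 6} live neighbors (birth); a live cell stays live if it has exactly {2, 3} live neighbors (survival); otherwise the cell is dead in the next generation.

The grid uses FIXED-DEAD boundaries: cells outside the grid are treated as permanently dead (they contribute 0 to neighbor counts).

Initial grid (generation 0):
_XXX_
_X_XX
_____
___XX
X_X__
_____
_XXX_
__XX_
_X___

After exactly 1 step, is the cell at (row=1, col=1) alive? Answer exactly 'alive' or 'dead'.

Simulating step by step:
Generation 0 (given above): 16 live cells
Generation 1: 14 live cells
_X_XX
_X_XX
__X__
___X_
___X_
___X_
_X_X_
___X_
__X__

Cell (1,1) at generation 1: 1 -> alive

Answer: alive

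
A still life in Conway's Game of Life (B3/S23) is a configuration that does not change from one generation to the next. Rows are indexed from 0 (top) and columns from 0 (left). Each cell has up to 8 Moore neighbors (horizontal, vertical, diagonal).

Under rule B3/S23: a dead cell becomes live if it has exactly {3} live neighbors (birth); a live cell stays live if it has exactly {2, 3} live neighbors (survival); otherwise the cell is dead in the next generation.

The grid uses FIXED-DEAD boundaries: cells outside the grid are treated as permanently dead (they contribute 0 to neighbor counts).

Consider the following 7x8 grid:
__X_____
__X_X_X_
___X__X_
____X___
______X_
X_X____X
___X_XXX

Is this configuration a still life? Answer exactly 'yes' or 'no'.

Answer: no

Derivation:
Compute generation 1 and compare to generation 0 (given above):
Generation 1:
___X____
__X__X__
___XX___
_____X__
________
_____X_X
______XX
Cell (0,2) differs: gen0=1 vs gen1=0 -> NOT a still life.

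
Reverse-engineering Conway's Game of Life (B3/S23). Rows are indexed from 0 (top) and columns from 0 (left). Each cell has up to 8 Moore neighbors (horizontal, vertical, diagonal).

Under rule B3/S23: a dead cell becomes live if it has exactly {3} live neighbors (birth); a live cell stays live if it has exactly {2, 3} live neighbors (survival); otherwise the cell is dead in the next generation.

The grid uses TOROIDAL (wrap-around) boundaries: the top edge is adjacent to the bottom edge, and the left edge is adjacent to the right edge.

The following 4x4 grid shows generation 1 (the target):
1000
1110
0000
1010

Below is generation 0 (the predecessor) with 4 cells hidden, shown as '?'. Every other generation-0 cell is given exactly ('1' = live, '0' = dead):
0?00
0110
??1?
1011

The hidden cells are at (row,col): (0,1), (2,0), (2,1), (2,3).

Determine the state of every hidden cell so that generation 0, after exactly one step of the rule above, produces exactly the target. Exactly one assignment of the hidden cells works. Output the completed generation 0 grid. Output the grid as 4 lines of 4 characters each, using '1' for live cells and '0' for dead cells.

Hidden generation-0 cells (in order): (0,1), (2,0), (2,1), (2,3).
A hidden cell only influences target cells in its own 3x3 neighborhood. Try each of the 2^4 = 16 assignments, step the completed generation 0 forward once under B3/S23, and compare with the target:
  (0,1)=0 (2,0)=0 (2,1)=0 (2,3)=0 -> step gives (1,0)='0' but target has '1' -> reject
  (0,1)=0 (2,0)=0 (2,1)=0 (2,3)=1 -> step gives (1,0)='0' but target has '1' -> reject
  (0,1)=0 (2,0)=0 (2,1)=1 (2,3)=0 -> step gives (1,0)='0' but target has '1' -> reject
  (0,1)=0 (2,0)=0 (2,1)=1 (2,3)=1 -> step gives (1,2)='0' but target has '1' -> reject
  (0,1)=0 (2,0)=1 (2,1)=0 (2,3)=0 -> step gives (1,0)='0' but target has '1' -> reject
  (0,1)=0 (2,0)=1 (2,1)=0 (2,3)=1 -> step reproduces the target at every cell -> ACCEPT
  (0,1)=0 (2,0)=1 (2,1)=1 (2,3)=0 -> step gives (1,1)='0' but target has '1' -> reject
  (0,1)=0 (2,0)=1 (2,1)=1 (2,3)=1 -> step gives (1,0)='0' but target has '1' -> reject
  (0,1)=1 (2,0)=0 (2,1)=0 (2,3)=0 -> step gives (0,0)='0' but target has '1' -> reject
  (0,1)=1 (2,0)=0 (2,1)=0 (2,3)=1 -> step gives (0,0)='0' but target has '1' -> reject
  (0,1)=1 (2,0)=0 (2,1)=1 (2,3)=0 -> step gives (0,0)='0' but target has '1' -> reject
  (0,1)=1 (2,0)=0 (2,1)=1 (2,3)=1 -> step gives (0,0)='0' but target has '1' -> reject
  (0,1)=1 (2,0)=1 (2,1)=0 (2,3)=0 -> step gives (0,0)='0' but target has '1' -> reject
  (0,1)=1 (2,0)=1 (2,1)=0 (2,3)=1 -> step gives (0,0)='0' but target has '1' -> reject
  (0,1)=1 (2,0)=1 (2,1)=1 (2,3)=0 -> step gives (0,0)='0' but target has '1' -> reject
  (0,1)=1 (2,0)=1 (2,1)=1 (2,3)=1 -> step gives (0,0)='0' but target has '1' -> reject
Unique solution: (0,1)=dead, (2,0)=live, (2,1)=dead, (2,3)=live.
Check: live-neighbor counts of every cell in the completed generation 0:
3444
3334
4656
3435
Applying B3/S23 to generation 0 with these counts gives:
1000
1110
0000
1010
which matches the target exactly.

Answer: 0000
0110
1011
1011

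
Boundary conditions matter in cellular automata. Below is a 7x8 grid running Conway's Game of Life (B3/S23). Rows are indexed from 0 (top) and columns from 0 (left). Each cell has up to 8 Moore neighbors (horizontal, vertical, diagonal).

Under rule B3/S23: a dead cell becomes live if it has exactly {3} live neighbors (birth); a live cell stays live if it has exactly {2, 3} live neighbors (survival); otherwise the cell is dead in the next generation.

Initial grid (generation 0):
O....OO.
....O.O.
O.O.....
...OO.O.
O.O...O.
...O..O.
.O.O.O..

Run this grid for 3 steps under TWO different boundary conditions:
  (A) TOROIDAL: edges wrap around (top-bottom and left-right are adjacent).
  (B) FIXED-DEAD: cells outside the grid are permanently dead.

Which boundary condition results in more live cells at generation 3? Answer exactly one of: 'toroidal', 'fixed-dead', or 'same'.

Answer: toroidal

Derivation:
Under TOROIDAL boundary, generation 3:
OO..OO.O
OO.O....
.OOO....
.OO....O
.OO....O
.O.....O
..O...O.
Population = 21

Under FIXED-DEAD boundary, generation 3:
.....OO.
...O..O.
..OOO...
.OO..OO.
.OO..O.O
.OO...OO
........
Population = 19

Comparison: toroidal=21, fixed-dead=19 -> toroidal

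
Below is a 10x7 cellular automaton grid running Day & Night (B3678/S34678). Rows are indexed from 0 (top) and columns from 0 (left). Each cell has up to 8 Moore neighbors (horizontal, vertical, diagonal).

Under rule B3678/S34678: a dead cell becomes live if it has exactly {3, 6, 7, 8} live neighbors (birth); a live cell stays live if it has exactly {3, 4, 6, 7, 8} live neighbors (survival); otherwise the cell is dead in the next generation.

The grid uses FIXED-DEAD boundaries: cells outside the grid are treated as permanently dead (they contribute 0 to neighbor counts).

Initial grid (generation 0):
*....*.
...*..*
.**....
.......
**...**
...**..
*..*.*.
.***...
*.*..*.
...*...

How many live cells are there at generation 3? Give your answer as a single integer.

Answer: 11

Derivation:
Simulating step by step:
Generation 0 (given above): 22 live cells
Generation 1: 18 live cells
.......
.**....
.......
*.*....
....*..
***.*.*
.*.*...
****...
..*.*..
.......
Generation 2: 15 live cells
.......
.......
..*....
.......
*.*..*.
.**..*.
.****..
.*.**..
..*....
.......
Generation 3: 11 live cells
.......
.......
.......
.*.....
.......
*......
***.**.
.**.*..
...*...
.......
Population at generation 3: 11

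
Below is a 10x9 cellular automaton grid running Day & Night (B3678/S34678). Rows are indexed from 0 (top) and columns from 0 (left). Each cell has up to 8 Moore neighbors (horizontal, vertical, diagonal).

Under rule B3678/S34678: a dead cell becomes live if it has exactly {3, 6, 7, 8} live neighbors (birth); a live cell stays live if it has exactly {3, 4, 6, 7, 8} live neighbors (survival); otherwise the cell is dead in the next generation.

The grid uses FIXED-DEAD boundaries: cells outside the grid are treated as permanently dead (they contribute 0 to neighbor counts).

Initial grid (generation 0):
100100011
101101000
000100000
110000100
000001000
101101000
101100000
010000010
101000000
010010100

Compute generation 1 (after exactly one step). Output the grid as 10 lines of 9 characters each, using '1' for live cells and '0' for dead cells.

Simulating step by step:
Generation 0 (given above): 27 live cells
Generation 1: 20 live cells
(generation 1 grid is the final answer)

Answer: 011010000
011100000
100010000
000000000
101010100
001100000
001110000
110100000
000000000
000000000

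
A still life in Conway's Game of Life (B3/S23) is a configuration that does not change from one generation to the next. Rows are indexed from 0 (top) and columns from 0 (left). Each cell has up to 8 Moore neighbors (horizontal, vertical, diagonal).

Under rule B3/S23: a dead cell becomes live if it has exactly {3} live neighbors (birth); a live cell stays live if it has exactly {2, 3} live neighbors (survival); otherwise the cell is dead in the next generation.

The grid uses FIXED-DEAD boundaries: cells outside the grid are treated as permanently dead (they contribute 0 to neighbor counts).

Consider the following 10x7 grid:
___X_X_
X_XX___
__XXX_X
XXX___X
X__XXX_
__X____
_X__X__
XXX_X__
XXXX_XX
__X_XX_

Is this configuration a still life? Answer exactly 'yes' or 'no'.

Compute generation 1 and compare to generation 0 (given above):
Generation 1:
__XXX__
_X___X_
X___XX_
X_____X
X__XXX_
_XX__X_
X______
____X__
X_____X
__X_XXX
Cell (0,2) differs: gen0=0 vs gen1=1 -> NOT a still life.

Answer: no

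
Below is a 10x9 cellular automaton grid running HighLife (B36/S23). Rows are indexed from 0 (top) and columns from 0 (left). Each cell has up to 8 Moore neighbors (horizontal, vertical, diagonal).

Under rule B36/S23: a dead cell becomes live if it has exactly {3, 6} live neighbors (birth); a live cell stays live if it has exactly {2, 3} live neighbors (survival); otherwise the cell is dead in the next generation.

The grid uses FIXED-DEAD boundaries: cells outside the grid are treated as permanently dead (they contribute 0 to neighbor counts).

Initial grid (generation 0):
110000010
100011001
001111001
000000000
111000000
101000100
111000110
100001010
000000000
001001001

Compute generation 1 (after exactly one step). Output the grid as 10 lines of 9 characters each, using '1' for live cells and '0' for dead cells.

Answer: 110000000
101001111
000101000
000010000
101000000
000100110
101001010
100000010
000000100
000000000

Derivation:
Simulating step by step:
Generation 0 (given above): 29 live cells
Generation 1: 23 live cells
(generation 1 grid is the final answer)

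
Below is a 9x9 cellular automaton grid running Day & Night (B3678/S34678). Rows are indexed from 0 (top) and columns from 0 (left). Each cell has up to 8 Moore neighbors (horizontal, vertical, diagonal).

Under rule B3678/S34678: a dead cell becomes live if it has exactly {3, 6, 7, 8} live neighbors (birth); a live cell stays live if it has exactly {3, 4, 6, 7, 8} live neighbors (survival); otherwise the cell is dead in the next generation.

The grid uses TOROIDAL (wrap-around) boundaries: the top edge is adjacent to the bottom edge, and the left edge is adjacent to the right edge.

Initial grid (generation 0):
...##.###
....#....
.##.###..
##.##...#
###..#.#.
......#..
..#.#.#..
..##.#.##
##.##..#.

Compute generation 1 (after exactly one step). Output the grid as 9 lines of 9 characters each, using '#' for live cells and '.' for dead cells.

Simulating step by step:
Generation 0 (given above): 35 live cells
Generation 1: 37 live cells
(generation 1 grid is the final answer)

Answer: #.###..##
..#.##...
.##.##...
.####..##
#####.#..
..##..##.
......#..
#.#..#.##
#.......#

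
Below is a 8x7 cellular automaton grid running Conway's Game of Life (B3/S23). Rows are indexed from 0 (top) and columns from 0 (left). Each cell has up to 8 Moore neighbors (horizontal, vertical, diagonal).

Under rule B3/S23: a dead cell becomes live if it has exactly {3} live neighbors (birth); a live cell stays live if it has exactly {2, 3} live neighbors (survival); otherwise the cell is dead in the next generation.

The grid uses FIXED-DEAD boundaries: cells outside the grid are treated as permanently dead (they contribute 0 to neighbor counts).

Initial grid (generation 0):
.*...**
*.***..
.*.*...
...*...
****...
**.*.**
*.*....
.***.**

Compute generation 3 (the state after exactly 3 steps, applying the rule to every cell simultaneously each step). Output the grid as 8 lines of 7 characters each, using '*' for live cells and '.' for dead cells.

Answer: .*.....
*...***
.....*.
*...*..
.......
..***..
.*..*..
.**....

Derivation:
Simulating step by step:
Generation 0 (given above): 26 live cells
Generation 1: 21 live cells
.*****.
*..***.
.*.....
*..**..
*..*...
...**..
*......
.***...
Generation 2: 21 live cells
.**..*.
*....*.
***..*.
*****..
..*....
...**..
.*..*..
.**....
Generation 3: 15 live cells
(generation 3 grid is the final answer)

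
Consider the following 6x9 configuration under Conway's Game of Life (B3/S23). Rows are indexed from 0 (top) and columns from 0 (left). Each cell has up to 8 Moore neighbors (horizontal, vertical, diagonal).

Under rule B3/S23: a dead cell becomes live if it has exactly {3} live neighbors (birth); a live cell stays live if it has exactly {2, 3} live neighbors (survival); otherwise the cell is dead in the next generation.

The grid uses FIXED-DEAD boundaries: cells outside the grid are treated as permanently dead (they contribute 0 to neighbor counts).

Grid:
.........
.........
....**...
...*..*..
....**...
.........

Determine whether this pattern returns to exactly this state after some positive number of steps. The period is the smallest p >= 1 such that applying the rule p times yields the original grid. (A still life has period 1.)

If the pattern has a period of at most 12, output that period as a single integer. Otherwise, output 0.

Answer: 1

Derivation:
Simulating and comparing each generation to the original:
Gen 0 (original, given above): 6 live cells
Gen 1: 6 live cells, MATCHES original -> period = 1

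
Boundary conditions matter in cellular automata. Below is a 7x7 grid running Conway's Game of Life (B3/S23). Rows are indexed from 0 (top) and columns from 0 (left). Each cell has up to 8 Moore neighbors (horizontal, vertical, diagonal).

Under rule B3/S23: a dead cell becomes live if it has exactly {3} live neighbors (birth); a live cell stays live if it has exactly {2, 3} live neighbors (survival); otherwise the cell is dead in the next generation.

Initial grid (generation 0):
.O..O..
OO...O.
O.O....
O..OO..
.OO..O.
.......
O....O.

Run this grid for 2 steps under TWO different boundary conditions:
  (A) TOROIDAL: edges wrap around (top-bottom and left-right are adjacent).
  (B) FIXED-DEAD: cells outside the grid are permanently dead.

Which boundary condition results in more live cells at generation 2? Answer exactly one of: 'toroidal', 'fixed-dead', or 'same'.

Answer: toroidal

Derivation:
Under TOROIDAL boundary, generation 2:
OO...OO
O.O...O
..O.O..
O.....O
.O..O.O
OO.O...
O....O.
Population = 19

Under FIXED-DEAD boundary, generation 2:
OO.....
O.O....
O.O.O..
O....O.
OO..O..
.O.O...
.......
Population = 14

Comparison: toroidal=19, fixed-dead=14 -> toroidal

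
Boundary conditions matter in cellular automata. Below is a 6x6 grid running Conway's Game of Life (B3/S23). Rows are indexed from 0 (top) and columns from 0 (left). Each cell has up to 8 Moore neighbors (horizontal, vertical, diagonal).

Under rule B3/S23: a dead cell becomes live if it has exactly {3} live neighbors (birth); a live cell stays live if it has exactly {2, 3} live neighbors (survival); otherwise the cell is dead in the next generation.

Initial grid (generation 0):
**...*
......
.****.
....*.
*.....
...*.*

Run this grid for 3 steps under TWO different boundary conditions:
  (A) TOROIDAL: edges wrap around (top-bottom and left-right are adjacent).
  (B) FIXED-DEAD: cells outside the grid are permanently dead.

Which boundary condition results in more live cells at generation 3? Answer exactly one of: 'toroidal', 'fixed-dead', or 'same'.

Answer: fixed-dead

Derivation:
Under TOROIDAL boundary, generation 3:
......
*.....
.....*
......
*..*..
..*...
Population = 5

Under FIXED-DEAD boundary, generation 3:
......
......
.**..*
..****
..***.
......
Population = 10

Comparison: toroidal=5, fixed-dead=10 -> fixed-dead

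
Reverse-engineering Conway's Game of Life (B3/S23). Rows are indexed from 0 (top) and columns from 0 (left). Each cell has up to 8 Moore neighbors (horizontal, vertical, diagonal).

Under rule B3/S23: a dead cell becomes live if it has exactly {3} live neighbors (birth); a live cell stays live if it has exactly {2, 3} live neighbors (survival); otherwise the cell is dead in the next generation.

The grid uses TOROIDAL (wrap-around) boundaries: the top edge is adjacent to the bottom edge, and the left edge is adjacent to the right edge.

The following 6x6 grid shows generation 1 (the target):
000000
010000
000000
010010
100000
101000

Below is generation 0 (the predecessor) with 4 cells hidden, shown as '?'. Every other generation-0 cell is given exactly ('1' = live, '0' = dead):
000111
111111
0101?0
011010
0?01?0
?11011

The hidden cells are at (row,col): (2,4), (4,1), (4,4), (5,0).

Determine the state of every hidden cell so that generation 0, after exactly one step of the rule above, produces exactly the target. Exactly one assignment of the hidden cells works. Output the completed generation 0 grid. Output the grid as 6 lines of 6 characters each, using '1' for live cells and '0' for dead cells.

Answer: 000111
111111
010100
011010
000110
011011

Derivation:
Hidden generation-0 cells (in order): (2,4), (4,1), (4,4), (5,0).
A hidden cell only influences target cells in its own 3x3 neighborhood. Try each of the 2^4 = 16 assignments, step the completed generation 0 forward once under B3/S23, and compare with the target:
  (2,4)=0 (4,1)=0 (4,4)=0 (5,0)=0 -> step gives (4,5)='1' but target has '0' -> reject
  (2,4)=0 (4,1)=0 (4,4)=0 (5,0)=1 -> step gives (4,0)='0' but target has '1' -> reject
  (2,4)=0 (4,1)=0 (4,4)=1 (5,0)=0 -> step reproduces the target at every cell -> ACCEPT
  (2,4)=0 (4,1)=0 (4,4)=1 (5,0)=1 -> step gives (4,0)='0' but target has '1' -> reject
  (2,4)=0 (4,1)=1 (4,4)=0 (5,0)=0 -> step gives (3,0)='1' but target has '0' -> reject
  (2,4)=0 (4,1)=1 (4,4)=0 (5,0)=1 -> step gives (3,0)='1' but target has '0' -> reject
  (2,4)=0 (4,1)=1 (4,4)=1 (5,0)=0 -> step gives (3,0)='1' but target has '0' -> reject
  (2,4)=0 (4,1)=1 (4,4)=1 (5,0)=1 -> step gives (3,0)='1' but target has '0' -> reject
  (2,4)=1 (4,1)=0 (4,4)=0 (5,0)=0 -> step gives (4,5)='1' but target has '0' -> reject
  (2,4)=1 (4,1)=0 (4,4)=0 (5,0)=1 -> step gives (4,0)='0' but target has '1' -> reject
  (2,4)=1 (4,1)=0 (4,4)=1 (5,0)=0 -> step gives (3,4)='0' but target has '1' -> reject
  (2,4)=1 (4,1)=0 (4,4)=1 (5,0)=1 -> step gives (3,4)='0' but target has '1' -> reject
  (2,4)=1 (4,1)=1 (4,4)=0 (5,0)=0 -> step gives (3,0)='1' but target has '0' -> reject
  (2,4)=1 (4,1)=1 (4,4)=0 (5,0)=1 -> step gives (3,0)='1' but target has '0' -> reject
  (2,4)=1 (4,1)=1 (4,4)=1 (5,0)=0 -> step gives (3,0)='1' but target has '0' -> reject
  (2,4)=1 (4,1)=1 (4,4)=1 (5,0)=1 -> step gives (3,0)='1' but target has '0' -> reject
Unique solution: (2,4)=dead, (4,1)=dead, (4,4)=live, (5,0)=dead.
Check: live-neighbor counts of every cell in the completed generation 0:
656676
435564
557554
224532
345544
313664
Applying B3/S23 to generation 0 with these counts gives:
000000
010000
000000
010010
100000
101000
which matches the target exactly.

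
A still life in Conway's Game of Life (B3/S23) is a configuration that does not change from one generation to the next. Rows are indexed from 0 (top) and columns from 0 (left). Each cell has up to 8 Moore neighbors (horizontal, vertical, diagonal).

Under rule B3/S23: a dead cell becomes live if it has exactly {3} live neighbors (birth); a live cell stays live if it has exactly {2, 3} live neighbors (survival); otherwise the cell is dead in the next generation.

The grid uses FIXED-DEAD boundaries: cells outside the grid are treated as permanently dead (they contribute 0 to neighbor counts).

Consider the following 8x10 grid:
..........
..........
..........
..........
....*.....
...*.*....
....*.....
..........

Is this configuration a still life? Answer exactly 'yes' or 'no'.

Answer: yes

Derivation:
Compute generation 1 and compare to generation 0 (given above):
Generation 1:
..........
..........
..........
..........
....*.....
...*.*....
....*.....
..........
The grids are IDENTICAL -> still life.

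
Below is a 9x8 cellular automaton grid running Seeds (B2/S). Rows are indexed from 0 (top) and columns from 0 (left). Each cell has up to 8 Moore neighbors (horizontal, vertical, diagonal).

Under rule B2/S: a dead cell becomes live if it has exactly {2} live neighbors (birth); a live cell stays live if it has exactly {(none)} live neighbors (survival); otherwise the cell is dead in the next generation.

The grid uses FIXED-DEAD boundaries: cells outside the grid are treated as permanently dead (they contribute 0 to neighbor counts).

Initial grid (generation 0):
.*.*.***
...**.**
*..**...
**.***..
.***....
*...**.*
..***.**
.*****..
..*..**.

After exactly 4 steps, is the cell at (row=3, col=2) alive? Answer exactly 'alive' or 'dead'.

Simulating step by step:
Generation 0 (given above): 37 live cells
Generation 1: 4 live cells
........
**......
.......*
........
........
........
*.......
........
........
Generation 2: 4 live cells
**......
........
**......
........
........
........
........
........
........
Generation 3: 3 live cells
........
..*.....
........
**......
........
........
........
........
........
Generation 4: 4 live cells
........
........
*.*.....
........
**......
........
........
........
........

Cell (3,2) at generation 4: 0 -> dead

Answer: dead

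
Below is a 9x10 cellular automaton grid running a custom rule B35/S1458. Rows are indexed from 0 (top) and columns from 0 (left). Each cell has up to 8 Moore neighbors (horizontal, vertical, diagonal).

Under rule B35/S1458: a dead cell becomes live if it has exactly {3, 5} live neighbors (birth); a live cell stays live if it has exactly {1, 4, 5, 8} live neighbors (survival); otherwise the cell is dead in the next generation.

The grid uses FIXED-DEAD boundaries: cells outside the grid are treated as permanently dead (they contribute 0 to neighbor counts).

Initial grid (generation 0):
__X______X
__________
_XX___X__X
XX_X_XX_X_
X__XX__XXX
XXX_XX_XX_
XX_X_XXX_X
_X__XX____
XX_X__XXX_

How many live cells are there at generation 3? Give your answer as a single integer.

Answer: 29

Derivation:
Simulating step by step:
Generation 0 (given above): 41 live cells
Generation 1: 43 live cells
__________
_XX_______
X____X_X_X
_XX____XX_
X_XXXXXXX_
XXXXXX_X__
XXX__XX__X
XXXXXX_X__
__XXXX__X_
Generation 2: 30 live cells
__________
__X_______
_X____X__X
XX_____XXX
____XXXXX_
X______X__
XX___XXXX_
_____XX_X_
__XXX_X_X_
Generation 3: 29 live cells
__________
__X_______
X_X___XX__
______XXX_
XX__X_XXXX
_X__XX__X_
______XX__
_XXX_XX__X
__X_____X_
Population at generation 3: 29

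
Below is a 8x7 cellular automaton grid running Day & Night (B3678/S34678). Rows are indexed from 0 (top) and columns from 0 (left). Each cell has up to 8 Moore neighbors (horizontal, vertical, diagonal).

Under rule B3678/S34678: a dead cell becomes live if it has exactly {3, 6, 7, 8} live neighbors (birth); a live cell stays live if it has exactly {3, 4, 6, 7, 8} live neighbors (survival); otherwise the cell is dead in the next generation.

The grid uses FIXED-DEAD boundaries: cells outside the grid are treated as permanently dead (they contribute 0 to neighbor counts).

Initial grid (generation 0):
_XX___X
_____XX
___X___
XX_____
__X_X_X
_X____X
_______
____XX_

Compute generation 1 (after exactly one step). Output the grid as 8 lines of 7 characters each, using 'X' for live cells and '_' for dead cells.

Answer: _____X_
__X____
_______
__XX___
X____X_
_____X_
_____X_
_______

Derivation:
Simulating step by step:
Generation 0 (given above): 15 live cells
Generation 1: 8 live cells
(generation 1 grid is the final answer)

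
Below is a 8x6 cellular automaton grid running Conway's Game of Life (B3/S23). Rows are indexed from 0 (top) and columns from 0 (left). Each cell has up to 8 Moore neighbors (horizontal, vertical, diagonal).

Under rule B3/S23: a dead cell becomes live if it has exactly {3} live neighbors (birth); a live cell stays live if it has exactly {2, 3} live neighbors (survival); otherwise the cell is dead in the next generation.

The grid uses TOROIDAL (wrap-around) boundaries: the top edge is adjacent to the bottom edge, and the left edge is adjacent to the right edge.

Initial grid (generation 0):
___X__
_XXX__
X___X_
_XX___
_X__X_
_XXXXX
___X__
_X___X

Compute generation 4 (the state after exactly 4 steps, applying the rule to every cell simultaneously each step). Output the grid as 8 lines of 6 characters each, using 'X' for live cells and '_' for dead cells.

Simulating step by step:
Generation 0 (given above): 18 live cells
Generation 1: 24 live cells
XX_XX_
_XXXX_
X_____
XXXX_X
____XX
XX___X
_X_X_X
__X_X_
Generation 2: 11 live cells
X_____
____X_
______
_XXX__
___X__
_XX___
_X_X_X
______
Generation 3: 12 live cells
______
______
__XX__
__XX__
___X__
XX_XX_
XX____
X_____
Generation 4: 12 live cells
(generation 4 grid is the final answer)

Answer: ______
______
__XX__
____X_
_X____
XX_XXX
__X___
XX____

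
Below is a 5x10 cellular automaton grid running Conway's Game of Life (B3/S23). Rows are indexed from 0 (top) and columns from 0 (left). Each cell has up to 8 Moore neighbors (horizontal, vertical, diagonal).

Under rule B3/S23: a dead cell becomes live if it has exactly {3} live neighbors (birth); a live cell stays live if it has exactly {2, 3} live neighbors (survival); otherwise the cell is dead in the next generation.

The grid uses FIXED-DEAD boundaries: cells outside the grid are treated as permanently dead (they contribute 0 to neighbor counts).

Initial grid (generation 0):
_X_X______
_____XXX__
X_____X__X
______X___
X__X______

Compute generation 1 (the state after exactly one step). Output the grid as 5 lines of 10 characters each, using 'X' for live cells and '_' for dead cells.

Simulating step by step:
Generation 0 (given above): 11 live cells
Generation 1: 4 live cells
(generation 1 grid is the final answer)

Answer: ______X___
_____XXX__
__________
__________
__________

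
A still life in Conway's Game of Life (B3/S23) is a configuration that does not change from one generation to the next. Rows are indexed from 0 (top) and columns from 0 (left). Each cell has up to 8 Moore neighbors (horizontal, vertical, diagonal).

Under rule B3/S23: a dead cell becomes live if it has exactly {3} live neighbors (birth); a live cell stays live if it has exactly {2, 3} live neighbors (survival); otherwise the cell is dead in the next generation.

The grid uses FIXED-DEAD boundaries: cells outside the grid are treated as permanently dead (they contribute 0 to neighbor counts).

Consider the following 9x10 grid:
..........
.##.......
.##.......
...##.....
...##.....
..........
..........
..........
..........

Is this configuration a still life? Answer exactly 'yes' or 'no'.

Answer: no

Derivation:
Compute generation 1 and compare to generation 0 (given above):
Generation 1:
..........
.##.......
.#........
....#.....
...##.....
..........
..........
..........
..........
Cell (2,2) differs: gen0=1 vs gen1=0 -> NOT a still life.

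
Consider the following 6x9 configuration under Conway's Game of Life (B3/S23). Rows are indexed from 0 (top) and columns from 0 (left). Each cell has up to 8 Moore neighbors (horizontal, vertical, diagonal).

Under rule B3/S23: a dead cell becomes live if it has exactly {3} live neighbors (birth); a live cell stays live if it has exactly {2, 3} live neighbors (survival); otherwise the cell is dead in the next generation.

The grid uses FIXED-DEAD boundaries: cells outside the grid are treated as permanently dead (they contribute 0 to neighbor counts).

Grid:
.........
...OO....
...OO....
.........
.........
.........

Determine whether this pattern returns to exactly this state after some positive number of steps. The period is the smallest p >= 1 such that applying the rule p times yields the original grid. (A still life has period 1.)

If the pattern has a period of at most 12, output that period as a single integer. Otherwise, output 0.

Simulating and comparing each generation to the original:
Gen 0 (original, given above): 4 live cells
Gen 1: 4 live cells, MATCHES original -> period = 1

Answer: 1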